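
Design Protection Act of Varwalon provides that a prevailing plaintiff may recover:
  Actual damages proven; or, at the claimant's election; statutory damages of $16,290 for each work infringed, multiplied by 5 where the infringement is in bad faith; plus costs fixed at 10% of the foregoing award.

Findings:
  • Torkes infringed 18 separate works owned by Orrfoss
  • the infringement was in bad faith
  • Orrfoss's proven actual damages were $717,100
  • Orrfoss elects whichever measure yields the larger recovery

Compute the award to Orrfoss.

$1,612,710

Statutory damages: 18 × $16,290 = $293,220
Multiplied by 5: 5 × $293,220 = $1,466,100
Greater of actual damages ($717,100) or enhanced statutory damages ($1,466,100): $1,466,100
Costs: 10% of $1,466,100 = $146,610
Award plus costs: $1,466,100 + $146,610 = $1,612,710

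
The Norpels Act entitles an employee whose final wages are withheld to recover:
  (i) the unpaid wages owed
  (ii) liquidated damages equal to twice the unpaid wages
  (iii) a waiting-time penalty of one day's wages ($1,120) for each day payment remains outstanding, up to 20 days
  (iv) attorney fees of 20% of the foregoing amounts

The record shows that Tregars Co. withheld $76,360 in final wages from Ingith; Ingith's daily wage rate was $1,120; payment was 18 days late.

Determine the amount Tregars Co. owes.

Doubled: 2 × $76,360 = $152,720
Penalty days: min(18, 20) = 18
Waiting-time penalty: 18 × $1,120 = $20,160
Subtotal: $76,360 + $152,720 + $20,160 = $249,240
Attorney fees: 20% of $249,240 = $49,848
Total award: $249,240 + $49,848 = $299,088

Total award: $299,088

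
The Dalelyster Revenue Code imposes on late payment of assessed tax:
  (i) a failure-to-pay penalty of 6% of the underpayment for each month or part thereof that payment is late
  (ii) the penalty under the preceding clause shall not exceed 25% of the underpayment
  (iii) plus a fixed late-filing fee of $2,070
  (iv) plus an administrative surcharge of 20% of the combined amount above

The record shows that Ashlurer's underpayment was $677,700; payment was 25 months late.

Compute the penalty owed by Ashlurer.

Accrued rate: 6% × 25 = 150%, capped at 25% → 25%
Failure-to-pay penalty: 25% of $677,700 = $169,425
Penalty before surcharge: $169,425 + $2,070 = $171,495
Administrative surcharge: 20% of $171,495 = $34,299
Total penalty: $171,495 + $34,299 = $205,794

$205,794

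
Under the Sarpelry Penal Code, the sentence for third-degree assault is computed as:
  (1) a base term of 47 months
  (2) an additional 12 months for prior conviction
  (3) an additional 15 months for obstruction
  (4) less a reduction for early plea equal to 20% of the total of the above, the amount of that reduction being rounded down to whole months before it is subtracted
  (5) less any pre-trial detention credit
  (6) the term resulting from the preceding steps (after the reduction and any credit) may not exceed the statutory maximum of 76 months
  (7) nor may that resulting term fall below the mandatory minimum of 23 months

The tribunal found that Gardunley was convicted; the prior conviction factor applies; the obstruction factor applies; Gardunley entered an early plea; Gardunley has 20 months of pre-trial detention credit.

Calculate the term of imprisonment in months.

Prior conviction enhancement: +12 months
Obstruction enhancement: +15 months
Adjusted term: 47 months + 12 months + 15 months = 74 months
Early plea reduction: 20% of 74 months = 14 months (rounded down)
After reduction: 74 − 14 = 60 months
Less pre-trial detention credit: 60 months − 20 months = 40 months
Cap at 76 months: 40 months is within the cap, no reduction.
Minimum 23 months: 40 months meets the minimum, no increase.

40 months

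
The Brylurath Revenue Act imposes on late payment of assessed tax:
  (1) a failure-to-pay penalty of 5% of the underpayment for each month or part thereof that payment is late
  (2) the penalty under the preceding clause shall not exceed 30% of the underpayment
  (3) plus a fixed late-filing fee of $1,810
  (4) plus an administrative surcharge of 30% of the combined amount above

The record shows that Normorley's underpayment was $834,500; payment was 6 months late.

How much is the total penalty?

$327,808

Accrued rate: 5% × 6 = 30%, capped at 30% → 30%
Failure-to-pay penalty: 30% of $834,500 = $250,350
Penalty before surcharge: $250,350 + $1,810 = $252,160
Administrative surcharge: 30% of $252,160 = $75,648
Total penalty: $252,160 + $75,648 = $327,808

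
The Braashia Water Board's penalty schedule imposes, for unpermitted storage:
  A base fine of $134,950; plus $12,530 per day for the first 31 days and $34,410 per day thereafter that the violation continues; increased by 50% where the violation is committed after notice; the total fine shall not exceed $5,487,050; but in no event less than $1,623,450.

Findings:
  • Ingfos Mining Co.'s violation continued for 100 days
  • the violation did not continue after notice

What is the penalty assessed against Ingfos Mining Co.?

$2,897,670

First 31 days: 31 × $12,530 = $388,430
Remaining days: (100 − 31) × $34,410 = $2,374,290
Per-day component: $388,430 + $2,374,290 = $2,762,720
Base plus per-day: $134,950 + $2,762,720 = $2,897,670
The violation did not continue after notice: no 50% increase.
Cap at $5,487,050: $2,897,670 is within the cap, no reduction.
Minimum $1,623,450: $2,897,670 meets the minimum, no increase.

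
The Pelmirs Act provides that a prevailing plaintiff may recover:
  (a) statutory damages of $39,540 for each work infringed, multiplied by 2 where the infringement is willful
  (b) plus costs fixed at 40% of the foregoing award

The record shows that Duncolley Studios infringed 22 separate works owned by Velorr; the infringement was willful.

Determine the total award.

Statutory damages: 22 × $39,540 = $869,880
Doubled: 2 × $869,880 = $1,739,760
Costs: 40% of $1,739,760 = $695,904
Award plus costs: $1,739,760 + $695,904 = $2,435,664

$2,435,664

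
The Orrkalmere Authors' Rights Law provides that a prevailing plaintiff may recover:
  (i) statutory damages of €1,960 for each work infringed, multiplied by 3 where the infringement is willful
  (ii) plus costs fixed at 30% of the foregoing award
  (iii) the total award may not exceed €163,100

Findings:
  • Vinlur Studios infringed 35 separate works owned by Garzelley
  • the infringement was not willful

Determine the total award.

Statutory damages: 35 × €1,960 = €68,600
Infringement not willful: no ×3 enhancement.
Costs: 30% of €68,600 = €20,580
Award plus costs: €68,600 + €20,580 = €89,180
Cap at €163,100: €89,180 is within the cap, no reduction.

€89,180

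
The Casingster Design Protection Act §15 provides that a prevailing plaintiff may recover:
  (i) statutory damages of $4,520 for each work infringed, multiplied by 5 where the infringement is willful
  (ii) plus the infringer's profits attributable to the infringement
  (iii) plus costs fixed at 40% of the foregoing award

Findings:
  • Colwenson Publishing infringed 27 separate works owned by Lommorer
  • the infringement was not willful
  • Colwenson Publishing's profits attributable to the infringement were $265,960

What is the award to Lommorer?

Award: $543,200

Statutory damages: 27 × $4,520 = $122,040
Infringement not willful: no ×5 enhancement.
Combined award: $122,040 + $265,960 = $388,000
Costs: 40% of $388,000 = $155,200
Award plus costs: $388,000 + $155,200 = $543,200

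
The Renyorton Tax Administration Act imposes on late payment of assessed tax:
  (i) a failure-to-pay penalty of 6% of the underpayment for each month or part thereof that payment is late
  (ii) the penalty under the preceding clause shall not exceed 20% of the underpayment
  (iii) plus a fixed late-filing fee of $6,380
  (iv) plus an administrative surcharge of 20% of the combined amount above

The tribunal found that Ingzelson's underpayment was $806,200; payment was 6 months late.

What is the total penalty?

Penalty: $201,144

Accrued rate: 6% × 6 = 36%, capped at 20% → 20%
Failure-to-pay penalty: 20% of $806,200 = $161,240
Penalty before surcharge: $161,240 + $6,380 = $167,620
Administrative surcharge: 20% of $167,620 = $33,524
Total penalty: $167,620 + $33,524 = $201,144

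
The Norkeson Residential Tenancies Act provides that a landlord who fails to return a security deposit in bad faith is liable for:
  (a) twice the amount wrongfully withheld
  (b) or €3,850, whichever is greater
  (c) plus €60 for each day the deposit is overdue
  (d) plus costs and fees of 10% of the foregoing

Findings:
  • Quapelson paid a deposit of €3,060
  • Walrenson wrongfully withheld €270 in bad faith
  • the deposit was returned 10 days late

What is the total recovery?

€4,895

Doubled: 2 × €270 = €540
Minimum €3,850: €540 is below the minimum → €3,850
Late-return penalty: 10 × €60 = €600
Damages plus late penalty: €3,850 + €600 = €4,450
Costs and fees: 10% of €4,450 = €445
Total recovery: €4,450 + €445 = €4,895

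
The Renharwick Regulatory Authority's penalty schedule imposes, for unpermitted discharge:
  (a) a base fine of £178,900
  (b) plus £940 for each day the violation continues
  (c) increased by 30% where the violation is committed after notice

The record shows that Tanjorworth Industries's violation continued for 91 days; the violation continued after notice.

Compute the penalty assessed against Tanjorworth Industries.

£343,772

Per-day component: 91 × £940 = £85,540
Base plus per-day: £178,900 + £85,540 = £264,440
Enhancement: 30% of £264,440 = £79,332
Enhanced fine: £264,440 + £79,332 = £343,772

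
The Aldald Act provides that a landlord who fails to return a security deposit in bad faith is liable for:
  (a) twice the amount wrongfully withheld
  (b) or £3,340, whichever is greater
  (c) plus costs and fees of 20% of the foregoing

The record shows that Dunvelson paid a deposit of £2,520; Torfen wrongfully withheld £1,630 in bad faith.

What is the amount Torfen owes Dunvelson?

Doubled: 2 × £1,630 = £3,260
Minimum £3,340: £3,260 is below the minimum → £3,340
Costs and fees: 20% of £3,340 = £668
Total recovery: £3,340 + £668 = £4,008

£4,008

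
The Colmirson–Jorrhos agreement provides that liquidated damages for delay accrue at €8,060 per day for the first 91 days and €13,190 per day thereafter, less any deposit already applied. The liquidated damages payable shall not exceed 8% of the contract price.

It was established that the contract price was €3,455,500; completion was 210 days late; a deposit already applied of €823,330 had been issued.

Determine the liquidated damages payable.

€276,440

First 91 days: 91 × €8,060 = €733,460
Remaining days: (210 − 91) × €13,190 = €1,569,610
Accrued per-day damages: €733,460 + €1,569,610 = €2,303,070
Less deposit already applied: €2,303,070 − €823,330 = €1,479,740
Cap: 8% of €3,455,500 = €276,440
Cap at €276,440: €1,479,740 exceeds the cap → €276,440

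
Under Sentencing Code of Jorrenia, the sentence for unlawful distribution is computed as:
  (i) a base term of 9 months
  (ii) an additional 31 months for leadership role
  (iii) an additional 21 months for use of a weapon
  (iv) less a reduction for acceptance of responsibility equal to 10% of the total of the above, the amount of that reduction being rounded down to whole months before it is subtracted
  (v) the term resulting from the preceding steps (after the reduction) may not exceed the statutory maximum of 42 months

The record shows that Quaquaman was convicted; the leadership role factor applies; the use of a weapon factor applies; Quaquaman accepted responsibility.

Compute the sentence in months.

Leadership role enhancement: +31 months
Use of a weapon enhancement: +21 months
Adjusted term: 9 months + 31 months + 21 months = 61 months
Acceptance of responsibility reduction: 10% of 61 months = 6 months (rounded down)
After reduction: 61 − 6 = 55 months
Cap at 42 months: 55 months exceeds the cap → 42 months

42 months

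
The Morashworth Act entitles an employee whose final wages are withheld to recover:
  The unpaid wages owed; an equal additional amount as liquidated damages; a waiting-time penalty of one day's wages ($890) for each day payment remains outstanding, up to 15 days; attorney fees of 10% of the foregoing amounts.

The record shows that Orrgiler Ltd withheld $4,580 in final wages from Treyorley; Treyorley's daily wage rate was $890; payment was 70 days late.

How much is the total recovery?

$24,761

Liquidated damages (equal amount): $4,580
Penalty days: min(70, 15) = 15
Waiting-time penalty: 15 × $890 = $13,350
Subtotal: $4,580 + $4,580 + $13,350 = $22,510
Attorney fees: 10% of $22,510 = $2,251
Total award: $22,510 + $2,251 = $24,761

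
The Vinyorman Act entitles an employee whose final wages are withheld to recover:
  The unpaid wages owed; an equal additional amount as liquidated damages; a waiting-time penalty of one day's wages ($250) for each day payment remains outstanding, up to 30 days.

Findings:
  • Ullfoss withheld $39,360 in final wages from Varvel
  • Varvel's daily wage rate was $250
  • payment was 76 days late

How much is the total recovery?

Liquidated damages (equal amount): $39,360
Penalty days: min(76, 30) = 30
Waiting-time penalty: 30 × $250 = $7,500
Total award: $39,360 + $39,360 + $7,500 = $86,220

$86,220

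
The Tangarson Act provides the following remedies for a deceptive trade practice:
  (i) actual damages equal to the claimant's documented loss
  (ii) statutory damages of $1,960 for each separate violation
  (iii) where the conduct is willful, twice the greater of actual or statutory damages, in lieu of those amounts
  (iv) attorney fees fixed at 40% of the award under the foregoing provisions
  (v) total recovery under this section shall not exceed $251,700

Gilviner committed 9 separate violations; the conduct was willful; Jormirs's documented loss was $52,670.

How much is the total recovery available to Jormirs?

$147,476

Statutory damages: 9 × $1,960 = $17,640
Greater of actual damages ($52,670) or statutory damages ($17,640): $52,670
Doubled: 2 × $52,670 = $105,340
Attorney fees: 40% of $105,340 = $42,136
Total before cap: $105,340 + $42,136 = $147,476
Cap at $251,700: $147,476 is within the cap, no reduction.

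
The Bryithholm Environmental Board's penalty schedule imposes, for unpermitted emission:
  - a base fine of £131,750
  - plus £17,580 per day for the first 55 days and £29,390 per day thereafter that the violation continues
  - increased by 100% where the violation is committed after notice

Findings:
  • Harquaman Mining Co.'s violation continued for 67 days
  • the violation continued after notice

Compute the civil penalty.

£2,902,660

First 55 days: 55 × £17,580 = £966,900
Remaining days: (67 − 55) × £29,390 = £352,680
Per-day component: £966,900 + £352,680 = £1,319,580
Base plus per-day: £131,750 + £1,319,580 = £1,451,330
Enhancement: 100% of £1,451,330 = £1,451,330
Enhanced fine: £1,451,330 + £1,451,330 = £2,902,660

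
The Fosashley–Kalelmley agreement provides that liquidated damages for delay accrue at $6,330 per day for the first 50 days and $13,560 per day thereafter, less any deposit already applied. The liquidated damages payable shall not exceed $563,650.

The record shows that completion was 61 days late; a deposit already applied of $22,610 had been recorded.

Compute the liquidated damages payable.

$443,050

First 50 days: 50 × $6,330 = $316,500
Remaining days: (61 − 50) × $13,560 = $149,160
Accrued per-day damages: $316,500 + $149,160 = $465,660
Less deposit already applied: $465,660 − $22,610 = $443,050
Cap at $563,650: $443,050 is within the cap, no reduction.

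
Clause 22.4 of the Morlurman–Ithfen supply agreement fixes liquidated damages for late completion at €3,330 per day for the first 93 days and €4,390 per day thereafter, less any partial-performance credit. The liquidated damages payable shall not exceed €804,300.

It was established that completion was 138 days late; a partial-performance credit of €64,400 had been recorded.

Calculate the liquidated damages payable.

Liquidated damages: €442,840

First 93 days: 93 × €3,330 = €309,690
Remaining days: (138 − 93) × €4,390 = €197,550
Accrued per-day damages: €309,690 + €197,550 = €507,240
Less partial-performance credit: €507,240 − €64,400 = €442,840
Cap at €804,300: €442,840 is within the cap, no reduction.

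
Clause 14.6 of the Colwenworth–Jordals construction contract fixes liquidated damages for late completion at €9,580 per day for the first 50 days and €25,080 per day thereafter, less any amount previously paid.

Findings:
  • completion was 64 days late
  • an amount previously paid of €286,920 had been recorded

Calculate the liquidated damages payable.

First 50 days: 50 × €9,580 = €479,000
Remaining days: (64 − 50) × €25,080 = €351,120
Accrued per-day damages: €479,000 + €351,120 = €830,120
Less amount previously paid: €830,120 − €286,920 = €543,200

€543,200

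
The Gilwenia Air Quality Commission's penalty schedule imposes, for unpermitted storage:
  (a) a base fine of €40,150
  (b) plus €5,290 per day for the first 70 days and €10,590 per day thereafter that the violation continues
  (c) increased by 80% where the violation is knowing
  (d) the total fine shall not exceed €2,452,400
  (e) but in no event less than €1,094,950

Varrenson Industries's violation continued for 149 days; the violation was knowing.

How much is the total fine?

First 70 days: 70 × €5,290 = €370,300
Remaining days: (149 − 70) × €10,590 = €836,610
Per-day component: €370,300 + €836,610 = €1,206,910
Base plus per-day: €40,150 + €1,206,910 = €1,247,060
Enhancement: 80% of €1,247,060 = €997,648
Enhanced fine: €1,247,060 + €997,648 = €2,244,708
Cap at €2,452,400: €2,244,708 is within the cap, no reduction.
Minimum €1,094,950: €2,244,708 meets the minimum, no increase.

€2,244,708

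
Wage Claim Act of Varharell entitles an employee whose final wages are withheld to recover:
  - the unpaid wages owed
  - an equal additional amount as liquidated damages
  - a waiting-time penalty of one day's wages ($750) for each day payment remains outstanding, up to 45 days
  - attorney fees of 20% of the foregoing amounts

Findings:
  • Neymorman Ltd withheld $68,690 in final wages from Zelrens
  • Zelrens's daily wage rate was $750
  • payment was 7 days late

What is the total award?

$171,156

Liquidated damages (equal amount): $68,690
Penalty days: min(7, 45) = 7
Waiting-time penalty: 7 × $750 = $5,250
Subtotal: $68,690 + $68,690 + $5,250 = $142,630
Attorney fees: 20% of $142,630 = $28,526
Total award: $142,630 + $28,526 = $171,156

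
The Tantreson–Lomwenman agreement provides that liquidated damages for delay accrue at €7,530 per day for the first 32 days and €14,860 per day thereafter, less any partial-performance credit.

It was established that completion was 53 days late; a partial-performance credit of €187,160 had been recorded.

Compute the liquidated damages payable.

Liquidated damages: €365,860

First 32 days: 32 × €7,530 = €240,960
Remaining days: (53 − 32) × €14,860 = €312,060
Accrued per-day damages: €240,960 + €312,060 = €553,020
Less partial-performance credit: €553,020 − €187,160 = €365,860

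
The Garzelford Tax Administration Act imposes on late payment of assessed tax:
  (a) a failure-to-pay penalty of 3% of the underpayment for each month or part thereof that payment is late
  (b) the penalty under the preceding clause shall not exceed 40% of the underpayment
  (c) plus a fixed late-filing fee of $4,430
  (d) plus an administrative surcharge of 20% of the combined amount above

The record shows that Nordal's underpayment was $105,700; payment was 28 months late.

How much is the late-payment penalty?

Accrued rate: 3% × 28 = 84%, capped at 40% → 40%
Failure-to-pay penalty: 40% of $105,700 = $42,280
Penalty before surcharge: $42,280 + $4,430 = $46,710
Administrative surcharge: 20% of $46,710 = $9,342
Total penalty: $46,710 + $9,342 = $56,052

Penalty: $56,052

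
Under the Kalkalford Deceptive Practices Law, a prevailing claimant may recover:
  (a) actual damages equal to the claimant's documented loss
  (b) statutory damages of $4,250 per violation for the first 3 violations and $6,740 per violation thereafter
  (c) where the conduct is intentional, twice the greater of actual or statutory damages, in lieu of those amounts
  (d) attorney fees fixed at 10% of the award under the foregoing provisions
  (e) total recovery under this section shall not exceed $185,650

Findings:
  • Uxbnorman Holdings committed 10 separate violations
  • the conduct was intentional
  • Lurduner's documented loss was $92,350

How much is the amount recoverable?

$185,650

First 3 violations: 3 × $4,250 = $12,750
Remaining violations: (10 − 3) × $6,740 = $47,180
Statutory damages: $12,750 + $47,180 = $59,930
Greater of actual damages ($92,350) or statutory damages ($59,930): $92,350
Doubled: 2 × $92,350 = $184,700
Attorney fees: 10% of $184,700 = $18,470
Total before cap: $184,700 + $18,470 = $203,170
Cap at $185,650: $203,170 exceeds the cap → $185,650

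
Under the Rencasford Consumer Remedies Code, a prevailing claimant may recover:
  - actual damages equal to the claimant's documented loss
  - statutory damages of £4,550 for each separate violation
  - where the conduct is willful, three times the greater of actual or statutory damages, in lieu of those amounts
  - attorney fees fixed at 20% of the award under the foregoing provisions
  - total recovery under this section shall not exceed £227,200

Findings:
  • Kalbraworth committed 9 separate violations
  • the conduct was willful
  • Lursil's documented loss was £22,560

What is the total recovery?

Statutory damages: 9 × £4,550 = £40,950
Greater of actual damages (£22,560) or statutory damages (£40,950): £40,950
Trebled: 3 × £40,950 = £122,850
Attorney fees: 20% of £122,850 = £24,570
Total before cap: £122,850 + £24,570 = £147,420
Cap at £227,200: £147,420 is within the cap, no reduction.

£147,420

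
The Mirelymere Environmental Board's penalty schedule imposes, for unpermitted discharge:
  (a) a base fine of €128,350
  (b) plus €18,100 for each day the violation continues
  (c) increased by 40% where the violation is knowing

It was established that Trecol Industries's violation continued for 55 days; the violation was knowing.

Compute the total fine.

€1,573,390

Per-day component: 55 × €18,100 = €995,500
Base plus per-day: €128,350 + €995,500 = €1,123,850
Enhancement: 40% of €1,123,850 = €449,540
Enhanced fine: €1,123,850 + €449,540 = €1,573,390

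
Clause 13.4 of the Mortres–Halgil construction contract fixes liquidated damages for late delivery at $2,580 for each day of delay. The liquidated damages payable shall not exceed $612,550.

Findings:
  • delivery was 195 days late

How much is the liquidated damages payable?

$503,100

Per-day damages: 195 × $2,580 = $503,100
Cap at $612,550: $503,100 is within the cap, no reduction.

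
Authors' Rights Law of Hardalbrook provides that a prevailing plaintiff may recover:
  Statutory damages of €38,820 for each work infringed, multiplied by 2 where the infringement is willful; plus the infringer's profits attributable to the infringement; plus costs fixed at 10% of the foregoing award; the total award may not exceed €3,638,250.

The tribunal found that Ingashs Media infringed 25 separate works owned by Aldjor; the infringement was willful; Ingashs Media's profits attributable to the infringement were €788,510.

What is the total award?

€3,002,461

Statutory damages: 25 × €38,820 = €970,500
Doubled: 2 × €970,500 = €1,941,000
Combined award: €1,941,000 + €788,510 = €2,729,510
Costs: 10% of €2,729,510 = €272,951
Award plus costs: €2,729,510 + €272,951 = €3,002,461
Cap at €3,638,250: €3,002,461 is within the cap, no reduction.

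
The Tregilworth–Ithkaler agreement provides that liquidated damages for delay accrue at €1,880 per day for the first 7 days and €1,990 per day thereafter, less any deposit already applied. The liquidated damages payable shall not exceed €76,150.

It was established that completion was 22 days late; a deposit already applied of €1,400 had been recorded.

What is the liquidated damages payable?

First 7 days: 7 × €1,880 = €13,160
Remaining days: (22 − 7) × €1,990 = €29,850
Accrued per-day damages: €13,160 + €29,850 = €43,010
Less deposit already applied: €43,010 − €1,400 = €41,610
Cap at €76,150: €41,610 is within the cap, no reduction.

Liquidated damages: €41,610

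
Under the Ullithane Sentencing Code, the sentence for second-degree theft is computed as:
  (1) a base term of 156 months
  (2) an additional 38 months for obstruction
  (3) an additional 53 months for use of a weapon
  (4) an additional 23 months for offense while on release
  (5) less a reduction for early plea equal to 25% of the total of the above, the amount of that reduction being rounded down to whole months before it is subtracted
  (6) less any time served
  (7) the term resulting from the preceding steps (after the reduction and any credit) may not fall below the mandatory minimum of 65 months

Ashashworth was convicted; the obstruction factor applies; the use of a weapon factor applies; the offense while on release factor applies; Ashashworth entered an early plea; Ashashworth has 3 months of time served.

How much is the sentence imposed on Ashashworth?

200 months

Obstruction enhancement: +38 months
Use of a weapon enhancement: +53 months
Offense while on release enhancement: +23 months
Adjusted term: 156 months + 38 months + 53 months + 23 months = 270 months
Early plea reduction: 25% of 270 months = 67 months (rounded down)
After reduction: 270 − 67 = 203 months
Less time served: 203 months − 3 months = 200 months
Minimum 65 months: 200 months meets the minimum, no increase.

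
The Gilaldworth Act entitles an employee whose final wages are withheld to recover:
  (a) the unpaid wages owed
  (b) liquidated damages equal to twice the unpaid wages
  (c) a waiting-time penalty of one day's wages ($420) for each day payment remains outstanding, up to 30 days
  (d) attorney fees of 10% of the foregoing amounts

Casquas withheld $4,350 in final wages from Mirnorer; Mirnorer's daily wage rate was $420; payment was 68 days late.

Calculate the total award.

$28,215

Doubled: 2 × $4,350 = $8,700
Penalty days: min(68, 30) = 30
Waiting-time penalty: 30 × $420 = $12,600
Subtotal: $4,350 + $8,700 + $12,600 = $25,650
Attorney fees: 10% of $25,650 = $2,565
Total award: $25,650 + $2,565 = $28,215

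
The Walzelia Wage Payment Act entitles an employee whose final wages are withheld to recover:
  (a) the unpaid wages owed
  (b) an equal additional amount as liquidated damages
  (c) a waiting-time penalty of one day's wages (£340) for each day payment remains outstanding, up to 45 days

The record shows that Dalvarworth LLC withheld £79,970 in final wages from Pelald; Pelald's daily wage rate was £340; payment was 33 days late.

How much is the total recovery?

Total award: £171,160

Liquidated damages (equal amount): £79,970
Penalty days: min(33, 45) = 33
Waiting-time penalty: 33 × £340 = £11,220
Total award: £79,970 + £79,970 + £11,220 = £171,160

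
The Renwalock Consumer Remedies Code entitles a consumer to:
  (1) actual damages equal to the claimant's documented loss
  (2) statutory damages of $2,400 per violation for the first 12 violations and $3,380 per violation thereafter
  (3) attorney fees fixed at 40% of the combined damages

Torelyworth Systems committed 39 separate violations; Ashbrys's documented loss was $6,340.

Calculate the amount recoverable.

First 12 violations: 12 × $2,400 = $28,800
Remaining violations: (39 − 12) × $3,380 = $91,260
Statutory damages: $28,800 + $91,260 = $120,060
Combined damages: $6,340 + $120,060 = $126,400
Attorney fees: 40% of $126,400 = $50,560
Total recovery: $126,400 + $50,560 = $176,960

$176,960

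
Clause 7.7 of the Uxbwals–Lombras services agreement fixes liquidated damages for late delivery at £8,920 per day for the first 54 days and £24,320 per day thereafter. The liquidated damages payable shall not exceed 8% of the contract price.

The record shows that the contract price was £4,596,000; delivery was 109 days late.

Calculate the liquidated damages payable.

First 54 days: 54 × £8,920 = £481,680
Remaining days: (109 − 54) × £24,320 = £1,337,600
Accrued per-day damages: £481,680 + £1,337,600 = £1,819,280
Cap: 8% of £4,596,000 = £367,680
Cap at £367,680: £1,819,280 exceeds the cap → £367,680

£367,680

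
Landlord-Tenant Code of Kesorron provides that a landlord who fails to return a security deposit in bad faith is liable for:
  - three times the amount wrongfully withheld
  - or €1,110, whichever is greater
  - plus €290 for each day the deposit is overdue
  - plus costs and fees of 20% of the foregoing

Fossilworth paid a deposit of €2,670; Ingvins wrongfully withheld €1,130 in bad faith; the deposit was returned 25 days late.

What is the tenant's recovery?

€12,768

Trebled: 3 × €1,130 = €3,390
Minimum €1,110: €3,390 meets the minimum, no increase.
Late-return penalty: 25 × €290 = €7,250
Damages plus late penalty: €3,390 + €7,250 = €10,640
Costs and fees: 20% of €10,640 = €2,128
Total recovery: €10,640 + €2,128 = €12,768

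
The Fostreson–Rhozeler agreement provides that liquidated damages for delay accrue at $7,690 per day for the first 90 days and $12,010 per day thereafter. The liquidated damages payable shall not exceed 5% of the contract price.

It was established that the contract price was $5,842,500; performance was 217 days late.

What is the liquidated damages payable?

Liquidated damages: $292,125

First 90 days: 90 × $7,690 = $692,100
Remaining days: (217 − 90) × $12,010 = $1,525,270
Accrued per-day damages: $692,100 + $1,525,270 = $2,217,370
Cap: 5% of $5,842,500 = $292,125
Cap at $292,125: $2,217,370 exceeds the cap → $292,125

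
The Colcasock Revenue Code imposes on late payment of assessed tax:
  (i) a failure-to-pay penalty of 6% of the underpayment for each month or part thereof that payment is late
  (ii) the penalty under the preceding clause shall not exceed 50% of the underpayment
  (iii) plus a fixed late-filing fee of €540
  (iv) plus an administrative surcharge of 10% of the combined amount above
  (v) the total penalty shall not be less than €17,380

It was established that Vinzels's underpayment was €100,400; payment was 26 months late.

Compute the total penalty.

€55,814

Accrued rate: 6% × 26 = 156%, capped at 50% → 50%
Failure-to-pay penalty: 50% of €100,400 = €50,200
Penalty before surcharge: €50,200 + €540 = €50,740
Administrative surcharge: 10% of €50,740 = €5,074
Total penalty: €50,740 + €5,074 = €55,814
Minimum €17,380: €55,814 meets the minimum, no increase.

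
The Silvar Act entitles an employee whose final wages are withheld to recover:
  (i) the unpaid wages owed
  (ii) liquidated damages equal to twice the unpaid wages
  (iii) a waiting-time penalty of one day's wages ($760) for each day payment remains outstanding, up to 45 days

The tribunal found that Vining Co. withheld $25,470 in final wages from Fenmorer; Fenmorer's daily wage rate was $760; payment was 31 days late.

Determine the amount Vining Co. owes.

Doubled: 2 × $25,470 = $50,940
Penalty days: min(31, 45) = 31
Waiting-time penalty: 31 × $760 = $23,560
Total award: $25,470 + $50,940 + $23,560 = $99,970

Total award: $99,970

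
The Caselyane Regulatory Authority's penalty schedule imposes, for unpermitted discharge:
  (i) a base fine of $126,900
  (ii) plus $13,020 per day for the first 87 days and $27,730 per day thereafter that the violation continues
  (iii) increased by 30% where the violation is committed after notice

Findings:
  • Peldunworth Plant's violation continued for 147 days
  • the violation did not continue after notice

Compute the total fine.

First 87 days: 87 × $13,020 = $1,132,740
Remaining days: (147 − 87) × $27,730 = $1,663,800
Per-day component: $1,132,740 + $1,663,800 = $2,796,540
Base plus per-day: $126,900 + $2,796,540 = $2,923,440
The violation did not continue after notice: no 30% increase.

Civil penalty: $2,923,440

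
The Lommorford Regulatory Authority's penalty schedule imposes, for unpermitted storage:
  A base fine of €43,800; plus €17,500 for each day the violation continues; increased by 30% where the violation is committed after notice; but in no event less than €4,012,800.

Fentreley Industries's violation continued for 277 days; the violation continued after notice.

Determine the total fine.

Per-day component: 277 × €17,500 = €4,847,500
Base plus per-day: €43,800 + €4,847,500 = €4,891,300
Enhancement: 30% of €4,891,300 = €1,467,390
Enhanced fine: €4,891,300 + €1,467,390 = €6,358,690
Minimum €4,012,800: €6,358,690 meets the minimum, no increase.

€6,358,690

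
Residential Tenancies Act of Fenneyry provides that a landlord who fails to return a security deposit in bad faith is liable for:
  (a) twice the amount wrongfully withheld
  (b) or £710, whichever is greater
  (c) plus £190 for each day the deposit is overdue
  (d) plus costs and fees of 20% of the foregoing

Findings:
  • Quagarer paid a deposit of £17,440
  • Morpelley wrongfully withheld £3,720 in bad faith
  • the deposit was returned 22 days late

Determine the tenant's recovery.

£13,944

Doubled: 2 × £3,720 = £7,440
Minimum £710: £7,440 meets the minimum, no increase.
Late-return penalty: 22 × £190 = £4,180
Damages plus late penalty: £7,440 + £4,180 = £11,620
Costs and fees: 20% of £11,620 = £2,324
Total recovery: £11,620 + £2,324 = £13,944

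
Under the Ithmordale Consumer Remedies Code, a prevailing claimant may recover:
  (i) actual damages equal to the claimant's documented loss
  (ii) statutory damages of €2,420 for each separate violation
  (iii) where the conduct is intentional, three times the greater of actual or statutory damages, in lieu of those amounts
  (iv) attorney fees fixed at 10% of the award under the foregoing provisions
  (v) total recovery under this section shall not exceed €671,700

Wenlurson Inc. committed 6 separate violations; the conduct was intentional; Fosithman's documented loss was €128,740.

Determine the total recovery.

Statutory damages: 6 × €2,420 = €14,520
Greater of actual damages (€128,740) or statutory damages (€14,520): €128,740
Trebled: 3 × €128,740 = €386,220
Attorney fees: 10% of €386,220 = €38,622
Total before cap: €386,220 + €38,622 = €424,842
Cap at €671,700: €424,842 is within the cap, no reduction.

€424,842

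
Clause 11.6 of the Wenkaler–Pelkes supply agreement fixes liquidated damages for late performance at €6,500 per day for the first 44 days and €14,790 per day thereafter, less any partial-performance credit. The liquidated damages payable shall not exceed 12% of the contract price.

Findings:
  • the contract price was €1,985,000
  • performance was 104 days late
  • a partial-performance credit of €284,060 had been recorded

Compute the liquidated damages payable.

First 44 days: 44 × €6,500 = €286,000
Remaining days: (104 − 44) × €14,790 = €887,400
Accrued per-day damages: €286,000 + €887,400 = €1,173,400
Less partial-performance credit: €1,173,400 − €284,060 = €889,340
Cap: 12% of €1,985,000 = €238,200
Cap at €238,200: €889,340 exceeds the cap → €238,200

Liquidated damages: €238,200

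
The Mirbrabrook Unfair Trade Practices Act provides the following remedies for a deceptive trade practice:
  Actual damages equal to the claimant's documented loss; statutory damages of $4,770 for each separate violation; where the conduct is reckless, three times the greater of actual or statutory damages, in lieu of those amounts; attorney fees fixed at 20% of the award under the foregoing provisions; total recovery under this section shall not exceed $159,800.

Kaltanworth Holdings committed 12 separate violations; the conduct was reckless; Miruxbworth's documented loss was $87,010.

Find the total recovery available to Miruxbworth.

Statutory damages: 12 × $4,770 = $57,240
Greater of actual damages ($87,010) or statutory damages ($57,240): $87,010
Trebled: 3 × $87,010 = $261,030
Attorney fees: 20% of $261,030 = $52,206
Total before cap: $261,030 + $52,206 = $313,236
Cap at $159,800: $313,236 exceeds the cap → $159,800

$159,800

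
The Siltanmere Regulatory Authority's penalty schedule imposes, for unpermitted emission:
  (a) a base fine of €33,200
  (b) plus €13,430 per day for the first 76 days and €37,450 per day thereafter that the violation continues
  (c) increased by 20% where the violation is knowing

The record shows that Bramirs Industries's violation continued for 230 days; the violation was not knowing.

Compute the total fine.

First 76 days: 76 × €13,430 = €1,020,680
Remaining days: (230 − 76) × €37,450 = €5,767,300
Per-day component: €1,020,680 + €5,767,300 = €6,787,980
Base plus per-day: €33,200 + €6,787,980 = €6,821,180
The violation was not knowing: no 20% increase.

€6,821,180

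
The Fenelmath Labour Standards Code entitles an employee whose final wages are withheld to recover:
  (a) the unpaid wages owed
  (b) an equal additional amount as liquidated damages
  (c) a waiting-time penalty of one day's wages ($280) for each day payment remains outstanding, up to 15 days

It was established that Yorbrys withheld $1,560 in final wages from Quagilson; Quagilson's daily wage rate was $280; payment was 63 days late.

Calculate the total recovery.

Liquidated damages (equal amount): $1,560
Penalty days: min(63, 15) = 15
Waiting-time penalty: 15 × $280 = $4,200
Total award: $1,560 + $1,560 + $4,200 = $7,320

$7,320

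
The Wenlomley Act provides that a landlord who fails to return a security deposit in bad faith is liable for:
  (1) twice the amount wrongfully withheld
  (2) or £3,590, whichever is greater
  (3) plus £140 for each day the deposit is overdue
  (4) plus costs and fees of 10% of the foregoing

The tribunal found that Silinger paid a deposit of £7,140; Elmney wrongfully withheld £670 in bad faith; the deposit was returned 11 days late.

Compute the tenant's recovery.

Doubled: 2 × £670 = £1,340
Minimum £3,590: £1,340 is below the minimum → £3,590
Late-return penalty: 11 × £140 = £1,540
Damages plus late penalty: £3,590 + £1,540 = £5,130
Costs and fees: 10% of £5,130 = £513
Total recovery: £5,130 + £513 = £5,643

£5,643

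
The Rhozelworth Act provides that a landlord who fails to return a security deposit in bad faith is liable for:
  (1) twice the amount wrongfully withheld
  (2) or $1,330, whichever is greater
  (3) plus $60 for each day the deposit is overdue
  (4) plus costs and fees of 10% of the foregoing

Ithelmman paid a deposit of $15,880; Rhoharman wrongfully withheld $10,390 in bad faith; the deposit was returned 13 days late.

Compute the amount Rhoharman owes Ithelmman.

Doubled: 2 × $10,390 = $20,780
Minimum $1,330: $20,780 meets the minimum, no increase.
Late-return penalty: 13 × $60 = $780
Damages plus late penalty: $20,780 + $780 = $21,560
Costs and fees: 10% of $21,560 = $2,156
Total recovery: $21,560 + $2,156 = $23,716

Recovery: $23,716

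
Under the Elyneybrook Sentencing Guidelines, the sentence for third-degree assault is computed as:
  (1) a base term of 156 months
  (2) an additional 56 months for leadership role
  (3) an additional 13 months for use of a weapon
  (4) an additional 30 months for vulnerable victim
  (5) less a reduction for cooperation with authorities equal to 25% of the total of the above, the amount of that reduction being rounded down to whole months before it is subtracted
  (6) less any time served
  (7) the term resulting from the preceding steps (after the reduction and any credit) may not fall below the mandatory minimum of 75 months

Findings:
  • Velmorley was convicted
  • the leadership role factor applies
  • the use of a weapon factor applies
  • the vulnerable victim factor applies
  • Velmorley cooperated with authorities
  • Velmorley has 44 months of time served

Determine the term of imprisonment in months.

Leadership role enhancement: +56 months
Use of a weapon enhancement: +13 months
Vulnerable victim enhancement: +30 months
Adjusted term: 156 months + 56 months + 13 months + 30 months = 255 months
Cooperation with authorities reduction: 25% of 255 months = 63 months (rounded down)
After reduction: 255 − 63 = 192 months
Less time served: 192 months − 44 months = 148 months
Minimum 75 months: 148 months meets the minimum, no increase.

148 months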